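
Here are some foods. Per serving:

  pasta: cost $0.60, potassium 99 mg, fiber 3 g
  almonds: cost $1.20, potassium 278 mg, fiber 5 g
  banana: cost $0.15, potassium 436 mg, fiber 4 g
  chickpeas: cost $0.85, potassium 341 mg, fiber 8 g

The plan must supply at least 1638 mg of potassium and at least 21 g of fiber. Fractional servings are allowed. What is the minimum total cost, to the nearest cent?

$0.79

pasta only: max(1638/99, 21/3) = 16.55 servings → $9.93.
almonds only: max(1638/278, 21/5) = 5.892 servings → $7.07.
banana only: max(1638/436, 21/4) = 5.25 servings → $0.79.
chickpeas only: max(1638/341, 21/8) = 4.804 servings → $4.08.
pasta + almonds with both targets exact would need a negative amount; discard.
pasta + banana with both tight: 2.855 servings and 3.109 servings → $2.18.
pasta + chickpeas: intersection lies outside the first quadrant.
almonds + banana with both tight: 2.438 servings and 2.202 servings → $3.26.
almonds + chickpeas with both targets exact would need a negative amount; discard.
banana + chickpeas with both tight: 2.798 servings and 1.226 servings → $1.46.
Cheapest feasible corner: $0.79.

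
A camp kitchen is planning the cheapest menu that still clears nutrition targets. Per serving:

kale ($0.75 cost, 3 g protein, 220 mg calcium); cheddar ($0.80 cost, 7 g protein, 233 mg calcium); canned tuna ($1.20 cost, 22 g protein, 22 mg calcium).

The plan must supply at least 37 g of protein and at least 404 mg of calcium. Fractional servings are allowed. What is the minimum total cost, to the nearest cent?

kale only: max(37/3, 404/220) = 12.33 servings → $9.25.
cheddar only: max(37/7, 404/233) = 5.286 servings → $4.23.
canned tuna only: max(37/22, 404/22) = 18.36 servings → $22.04.
kale + cheddar with both targets exact would need a negative amount; discard.
kale + canned tuna with both tight: 1.691 servings and 1.451 servings → $3.01.
cheddar + canned tuna with both tight: 1.624 servings and 1.165 servings → $2.70.
Cheapest feasible corner: $2.70.

$2.70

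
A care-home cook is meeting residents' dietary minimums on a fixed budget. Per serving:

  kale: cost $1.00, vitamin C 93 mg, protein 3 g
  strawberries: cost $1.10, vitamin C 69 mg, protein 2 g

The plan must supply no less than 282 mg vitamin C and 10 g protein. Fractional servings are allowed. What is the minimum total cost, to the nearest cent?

$3.33

kale only: max(282/93, 10/3) = 3.333 servings → $3.33.
strawberries only: max(282/69, 10/2) = 5 servings → $5.50.
kale + strawberries with both targets exact would need a negative amount; discard.
Cheapest feasible corner: $3.33.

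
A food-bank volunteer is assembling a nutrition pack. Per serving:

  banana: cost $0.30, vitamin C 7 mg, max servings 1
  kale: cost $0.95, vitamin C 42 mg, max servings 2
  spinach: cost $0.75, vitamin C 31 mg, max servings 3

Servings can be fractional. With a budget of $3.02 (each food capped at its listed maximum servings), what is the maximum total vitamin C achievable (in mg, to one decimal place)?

130.3 mg

Vitamin C per dollar: kale 44.21, spinach 41.33, banana 23.33.
Take 2 servings of kale: spends $1.90, +84.0 mg vitamin C (running total 84.0 mg).
Take 1.493 servings of spinach: spends $1.12, +46.3 mg vitamin C (running total 130.3 mg).
Filling greedily by vitamin C-per-dollar is optimal for one linear limit, giving 130.3 mg.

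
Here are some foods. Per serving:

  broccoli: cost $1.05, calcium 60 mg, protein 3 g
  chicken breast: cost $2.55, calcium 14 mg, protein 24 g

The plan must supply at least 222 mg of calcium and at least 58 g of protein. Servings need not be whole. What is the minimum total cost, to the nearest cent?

broccoli only: max(222/60, 58/3) = 19.33 servings → $20.30.
chicken breast only: max(222/14, 58/24) = 15.86 servings → $40.44.
broccoli + chicken breast with both tight: 3.23 servings and 2.013 servings → $8.52.
Cheapest feasible corner: $8.52.

$8.52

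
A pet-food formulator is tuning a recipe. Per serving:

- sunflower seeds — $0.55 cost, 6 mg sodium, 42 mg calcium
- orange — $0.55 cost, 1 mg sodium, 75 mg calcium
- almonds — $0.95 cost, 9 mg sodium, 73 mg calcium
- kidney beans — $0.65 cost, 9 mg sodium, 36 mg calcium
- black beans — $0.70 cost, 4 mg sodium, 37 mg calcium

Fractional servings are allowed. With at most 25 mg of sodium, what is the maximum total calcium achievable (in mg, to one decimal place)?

Calcium per mg sodium: orange 75, black beans 9.25, almonds 8.111, sunflower seeds 7, kidney beans 4.
With no serving limits, spend the whole sodium allowance on orange: 25 mg / 1 mg × 75 mg = 1875.0 mg.

1875.0 mg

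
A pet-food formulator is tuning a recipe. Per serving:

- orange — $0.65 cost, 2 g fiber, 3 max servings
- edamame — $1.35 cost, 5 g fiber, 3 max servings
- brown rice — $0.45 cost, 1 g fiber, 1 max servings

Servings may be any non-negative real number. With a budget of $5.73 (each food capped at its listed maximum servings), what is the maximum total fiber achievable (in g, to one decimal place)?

20.2 g

Fiber per dollar: edamame 3.704, orange 3.077, brown rice 2.222.
Take 3 servings of edamame: spends $4.05, +15.0 g fiber (running total 15.0 g).
Take 2.585 servings of orange: spends $1.68, +5.2 g fiber (running total 20.2 g).
Filling greedily by fiber-per-dollar is optimal for one linear limit, giving 20.2 g.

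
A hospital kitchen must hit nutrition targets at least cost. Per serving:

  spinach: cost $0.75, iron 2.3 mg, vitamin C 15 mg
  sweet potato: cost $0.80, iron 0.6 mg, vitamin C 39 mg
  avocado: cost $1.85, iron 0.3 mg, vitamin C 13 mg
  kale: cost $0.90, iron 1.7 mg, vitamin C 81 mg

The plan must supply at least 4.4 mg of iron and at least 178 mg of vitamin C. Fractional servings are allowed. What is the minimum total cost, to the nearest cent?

$2.17

Minimising a linear cost over {iron ≥ 4.4, vitamin C ≥ 178, servings ≥ 0} — the optimum is at a vertex, using one or two foods.
spinach only: max(4.4/2.3, 178/15) = 11.87 servings → $8.90.
sweet potato only: max(4.4/0.6, 178/39) = 7.333 servings → $5.87.
avocado only: max(4.4/0.3, 178/13) = 14.67 servings → $27.13.
kale only: max(4.4/1.7, 178/81) = 2.588 servings → $2.33.
spinach + sweet potato with both tight: 0.803 servings and 4.255 servings → $4.01.
spinach + avocado with both tight: 0.1496 servings and 13.52 servings → $25.12.
spinach + kale with both tight: 0.3346 servings and 2.136 servings → $2.17.
sweet potato + avocado: the both-tight solution has a negative serving — not a feasible corner.
sweet potato + kale with both targets exact would need a negative amount; discard.
avocado + kale: intersection lies outside the first quadrant.
The minimum over all feasible corners is $2.17.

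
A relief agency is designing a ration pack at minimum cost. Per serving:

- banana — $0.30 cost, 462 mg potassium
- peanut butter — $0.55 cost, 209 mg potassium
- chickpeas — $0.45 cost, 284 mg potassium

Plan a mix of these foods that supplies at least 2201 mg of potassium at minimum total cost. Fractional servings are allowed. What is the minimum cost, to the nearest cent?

$1.43

Cost per mg of potassium: banana $0.0006, chickpeas $0.0016, peanut butter $0.0026.
With no serving limits, use only banana: 2201 mg / 462 mg = 4.764 servings × $0.30 = $1.43.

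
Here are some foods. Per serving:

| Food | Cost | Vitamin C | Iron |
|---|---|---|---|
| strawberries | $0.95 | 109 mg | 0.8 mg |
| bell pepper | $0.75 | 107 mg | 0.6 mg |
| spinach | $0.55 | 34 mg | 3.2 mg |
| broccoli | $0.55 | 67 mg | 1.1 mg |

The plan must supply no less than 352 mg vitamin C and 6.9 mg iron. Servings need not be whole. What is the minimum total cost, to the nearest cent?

$2.98

A basic optimal solution has at most two foods positive. Try each food alone and each pair with both targets met exactly.
strawberries only: max(352/109, 6.9/0.8) = 8.625 servings → $8.19.
bell pepper only: max(352/107, 6.9/0.6) = 11.5 servings → $8.62.
spinach only: max(352/34, 6.9/3.2) = 10.35 servings → $5.69.
broccoli only: max(352/67, 6.9/1.1) = 6.273 servings → $3.45.
strawberries + bell pepper: the both-tight solution has a negative serving — not a feasible corner.
strawberries + spinach with both tight: 2.773 servings and 1.463 servings → $3.44.
strawberries + broccoli: the both-tight solution has a negative serving — not a feasible corner.
bell pepper + spinach with both tight: 2.77 servings and 1.637 servings → $2.98.
bell pepper + broccoli: the both-tight solution has a negative serving — not a feasible corner.
spinach + broccoli with both tight: 0.4243 servings and 5.038 servings → $3.00.
So the least-cost plan costs $2.98.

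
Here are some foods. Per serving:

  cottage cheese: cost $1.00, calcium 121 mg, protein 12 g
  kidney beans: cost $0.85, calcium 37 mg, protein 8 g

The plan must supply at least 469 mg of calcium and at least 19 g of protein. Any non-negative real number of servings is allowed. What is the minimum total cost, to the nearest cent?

With two linear requirements the optimum uses one or two foods; enumerate the corners.
cottage cheese only: max(469/121, 19/12) = 3.876 servings → $3.88.
kidney beans only: max(469/37, 19/8) = 12.68 servings → $10.77.
cottage cheese + kidney beans: intersection lies outside the first quadrant.
The minimum over all feasible corners is $3.88.

$3.88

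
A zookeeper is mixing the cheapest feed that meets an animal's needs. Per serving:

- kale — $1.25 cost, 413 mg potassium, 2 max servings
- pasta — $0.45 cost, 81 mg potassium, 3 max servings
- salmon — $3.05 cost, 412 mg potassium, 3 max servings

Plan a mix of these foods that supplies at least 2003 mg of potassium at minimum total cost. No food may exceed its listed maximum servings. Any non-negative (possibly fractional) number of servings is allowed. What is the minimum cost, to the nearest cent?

Cost per mg of potassium: kale $0.0030, pasta $0.0056, salmon $0.0074.
Take 2 servings of kale: +826.0 mg potassium for $2.50 (total $2.50, still need 1177.0 mg).
Take 3 servings of pasta: +243.0 mg potassium for $1.35 (total $3.85, still need 934.0 mg).
Take 2.267 servings of salmon: +934.0 mg potassium for $6.91 (total $10.76, still need 0.0 mg).
Greedy by cheapest-per-mg is optimal for a single linear constraint, so the minimum cost is $10.76.

$10.76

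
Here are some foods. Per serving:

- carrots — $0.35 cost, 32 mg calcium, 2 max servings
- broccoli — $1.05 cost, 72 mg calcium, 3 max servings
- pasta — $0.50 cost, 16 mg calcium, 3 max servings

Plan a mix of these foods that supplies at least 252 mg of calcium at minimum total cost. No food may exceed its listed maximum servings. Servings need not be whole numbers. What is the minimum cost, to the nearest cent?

$3.44

Cost per mg of calcium: carrots $0.0109, broccoli $0.0146, pasta $0.0312.
Take 2 servings of carrots: +64.0 mg calcium for $0.70 (total $0.70, still need 188.0 mg).
Take 2.611 servings of broccoli: +188.0 mg calcium for $2.74 (total $3.44, still need 0.0 mg).
Greedy by cheapest-per-mg is optimal for a single linear constraint, so the minimum cost is $3.44.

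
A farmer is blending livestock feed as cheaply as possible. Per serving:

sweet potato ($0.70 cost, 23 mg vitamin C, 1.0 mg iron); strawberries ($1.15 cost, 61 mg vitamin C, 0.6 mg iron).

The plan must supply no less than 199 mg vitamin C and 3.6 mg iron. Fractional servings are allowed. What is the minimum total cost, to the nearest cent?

$4.32

Minimising a linear cost over {vitamin C ≥ 199, iron ≥ 3.6, servings ≥ 0} — the optimum is at a vertex, using one or two foods.
sweet potato only: max(199/23, 3.6/1.0) = 8.652 servings → $6.06.
strawberries only: max(199/61, 3.6/0.6) = 6 servings → $6.90.
sweet potato + strawberries with both tight: 2.123 servings and 2.462 servings → $4.32.
The minimum over all feasible corners is $4.32.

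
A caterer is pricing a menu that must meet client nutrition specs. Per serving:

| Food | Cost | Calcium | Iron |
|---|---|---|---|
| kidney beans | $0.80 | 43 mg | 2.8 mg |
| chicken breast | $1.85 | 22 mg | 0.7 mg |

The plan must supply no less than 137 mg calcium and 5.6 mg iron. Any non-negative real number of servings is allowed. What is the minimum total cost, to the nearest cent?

$2.55

kidney beans only: max(137/43, 5.6/2.8) = 3.186 servings → $2.55.
chicken breast only: max(137/22, 5.6/0.7) = 8 servings → $14.80.
kidney beans + chicken breast with both tight: 0.8667 servings and 4.533 servings → $9.08.
Cheapest feasible corner: $2.55.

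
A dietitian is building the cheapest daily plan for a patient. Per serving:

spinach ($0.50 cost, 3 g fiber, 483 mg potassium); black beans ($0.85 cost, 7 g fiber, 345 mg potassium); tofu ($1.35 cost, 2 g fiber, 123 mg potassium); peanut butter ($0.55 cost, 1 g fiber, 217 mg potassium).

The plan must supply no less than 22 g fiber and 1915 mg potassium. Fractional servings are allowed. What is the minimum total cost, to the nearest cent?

$3.01

Two binding constraints pin down two serving amounts, so the optimal mix uses at most two foods. The candidates are each food alone (scaled to the tighter of fiber/potassium) and each pair with both constraints tight.
spinach only: max(22/3, 1915/483) = 7.333 servings → $3.67.
black beans only: max(22/7, 1915/345) = 5.551 servings → $4.72.
tofu only: max(22/2, 1915/123) = 15.57 servings → $21.02.
peanut butter only: max(22/1, 1915/217) = 22 servings → $12.10.
spinach + black beans with both tight: 2.479 servings and 2.081 servings → $3.01.
spinach + tofu with both tight: 1.883 servings and 8.176 servings → $11.98.
spinach + peanut butter with both targets exact would need a negative amount; discard.
black beans + tofu: the both-tight solution has a negative serving — not a feasible corner.
black beans + peanut butter with both tight: 2.435 servings and 4.953 servings → $4.79.
tofu + peanut butter with both tight: 9.193 servings and 3.614 servings → $14.40.
So the least-cost plan costs $3.01.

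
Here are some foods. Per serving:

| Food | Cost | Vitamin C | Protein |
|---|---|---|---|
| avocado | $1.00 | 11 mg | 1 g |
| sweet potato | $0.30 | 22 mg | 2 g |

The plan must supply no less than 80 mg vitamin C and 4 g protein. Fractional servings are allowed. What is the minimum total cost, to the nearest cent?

Check every corner: each single food scaled to meet both minima, and each pair solved so both constraints bind.
avocado only: max(80/11, 4/1) = 7.273 servings → $7.27.
sweet potato only: max(80/22, 4/2) = 3.636 servings → $1.09.
avocado + sweet potato (both tight): parallel constraints — no distinct corner.
Cheapest feasible corner: $1.09.

$1.09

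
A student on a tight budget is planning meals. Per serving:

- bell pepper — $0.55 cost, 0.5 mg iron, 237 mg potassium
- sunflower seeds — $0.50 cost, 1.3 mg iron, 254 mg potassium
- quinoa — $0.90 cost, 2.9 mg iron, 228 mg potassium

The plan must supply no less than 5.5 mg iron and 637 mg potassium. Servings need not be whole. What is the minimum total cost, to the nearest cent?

The cheapest plan sits at a corner of the feasible region — with two constraints it uses at most two foods.
bell pepper only: max(5.5/0.5, 637/237) = 11 servings → $6.05.
sunflower seeds only: max(5.5/1.3, 637/254) = 4.231 servings → $2.12.
quinoa only: max(5.5/2.9, 637/228) = 2.794 servings → $2.51.
bell pepper + sunflower seeds: intersection lies outside the first quadrant.
bell pepper + quinoa with both tight: 1.035 servings and 1.718 servings → $2.12.
sunflower seeds + quinoa with both tight: 1.348 servings and 1.292 servings → $1.84.
Cheapest feasible corner: $1.84.

$1.84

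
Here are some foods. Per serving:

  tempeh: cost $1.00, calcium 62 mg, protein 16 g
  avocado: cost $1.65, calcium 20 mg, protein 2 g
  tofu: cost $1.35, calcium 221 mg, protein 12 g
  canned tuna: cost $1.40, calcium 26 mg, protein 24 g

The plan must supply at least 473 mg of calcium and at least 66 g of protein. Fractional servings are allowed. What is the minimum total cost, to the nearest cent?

A basic optimal solution has at most two foods positive. Try each food alone and each pair with both targets met exactly.
tempeh only: max(473/62, 66/16) = 7.629 servings → $7.63.
avocado only: max(473/20, 66/2) = 33 servings → $54.45.
tofu only: max(473/221, 66/12) = 5.5 servings → $7.42.
canned tuna only: max(473/26, 66/24) = 18.19 servings → $25.47.
tempeh + avocado with both tight: 1.908 servings and 17.73 servings → $31.17.
tempeh + tofu with both tight: 3.191 servings and 1.245 servings → $4.87.
tempeh + canned tuna: the both-tight solution has a negative serving — not a feasible corner.
avocado + tofu: intersection lies outside the first quadrant.
avocado + canned tuna with both tight: 22.51 servings and 0.8738 servings → $38.37.
tofu + canned tuna with both tight: 1.93 servings and 1.785 servings → $5.10.
The minimum over all feasible corners is $4.87.

$4.87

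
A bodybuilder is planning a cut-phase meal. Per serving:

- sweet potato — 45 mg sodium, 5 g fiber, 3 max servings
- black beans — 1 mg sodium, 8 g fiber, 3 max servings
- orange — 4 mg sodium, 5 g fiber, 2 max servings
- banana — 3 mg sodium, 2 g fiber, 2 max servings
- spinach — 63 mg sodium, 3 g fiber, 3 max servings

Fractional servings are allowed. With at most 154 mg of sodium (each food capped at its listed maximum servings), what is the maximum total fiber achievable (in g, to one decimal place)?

53.1 g

Fiber per mg sodium: black beans 8, orange 1.25, banana 0.6667, sweet potato 0.1111, spinach 0.04762.
Take 3 servings of black beans: uses 3 mg sodium, +24.0 g fiber (running total 24.0 g).
Take 2 servings of orange: uses 8 mg sodium, +10.0 g fiber (running total 34.0 g).
Take 2 servings of banana: uses 6 mg sodium, +4.0 g fiber (running total 38.0 g).
Take 3 servings of sweet potato: uses 135 mg sodium, +15.0 g fiber (running total 53.0 g).
Take 0.03175 servings of spinach: uses 2 mg sodium, +0.1 g fiber (running total 53.1 g).
Filling greedily by fiber-per-mg sodium is optimal for one linear limit, giving 53.1 g.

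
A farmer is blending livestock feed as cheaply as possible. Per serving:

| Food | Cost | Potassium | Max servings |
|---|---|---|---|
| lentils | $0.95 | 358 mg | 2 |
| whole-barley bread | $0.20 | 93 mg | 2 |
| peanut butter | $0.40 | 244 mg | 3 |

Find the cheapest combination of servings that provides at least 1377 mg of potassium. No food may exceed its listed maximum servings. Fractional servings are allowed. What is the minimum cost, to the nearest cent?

Cost per mg of potassium: peanut butter $0.0016, whole-barley bread $0.0022, lentils $0.0027.
Take 3 servings of peanut butter: +732.0 mg potassium for $1.20 (total $1.20, still need 645.0 mg).
Take 2 servings of whole-barley bread: +186.0 mg potassium for $0.40 (total $1.60, still need 459.0 mg).
Take 1.282 servings of lentils: +459.0 mg potassium for $1.22 (total $2.82, still need 0.0 mg).
Greedy by cheapest-per-mg is optimal for a single linear constraint, so the minimum cost is $2.82.

$2.82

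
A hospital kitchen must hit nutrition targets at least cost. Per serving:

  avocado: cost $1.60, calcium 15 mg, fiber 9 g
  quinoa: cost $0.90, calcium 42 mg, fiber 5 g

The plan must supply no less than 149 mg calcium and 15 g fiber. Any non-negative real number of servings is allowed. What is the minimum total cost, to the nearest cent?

$3.19

The cheapest plan sits at a corner of the feasible region — with two constraints it uses at most two foods.
avocado only: max(149/15, 15/9) = 9.933 servings → $15.89.
quinoa only: max(149/42, 15/5) = 3.548 servings → $3.19.
avocado + quinoa: intersection lies outside the first quadrant.
Cheapest feasible corner: $3.19.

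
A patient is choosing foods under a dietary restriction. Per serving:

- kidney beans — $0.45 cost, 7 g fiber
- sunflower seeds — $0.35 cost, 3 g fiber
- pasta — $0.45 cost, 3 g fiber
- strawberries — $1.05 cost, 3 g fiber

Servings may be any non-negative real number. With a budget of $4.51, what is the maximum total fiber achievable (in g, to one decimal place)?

70.2 g

Fiber per dollar: kidney beans 15.56, sunflower seeds 8.571, pasta 6.667, strawberries 2.857.
With no serving limits, spend the whole cost allowance on kidney beans: $4.51 / $0.45 × 7 g = 70.2 g.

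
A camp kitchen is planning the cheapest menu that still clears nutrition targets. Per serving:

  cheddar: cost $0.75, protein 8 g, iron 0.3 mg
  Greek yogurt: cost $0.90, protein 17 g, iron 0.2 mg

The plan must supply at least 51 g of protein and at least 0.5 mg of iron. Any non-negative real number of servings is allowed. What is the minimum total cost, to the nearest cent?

Compare the cost at each extreme point of the feasible region.
cheddar only: max(51/8, 0.5/0.3) = 6.375 servings → $4.78.
Greek yogurt only: max(51/17, 0.5/0.2) = 3 servings → $2.70.
cheddar + Greek yogurt: the both-tight solution has a negative serving — not a feasible corner.
The minimum over all feasible corners is $2.70.

$2.70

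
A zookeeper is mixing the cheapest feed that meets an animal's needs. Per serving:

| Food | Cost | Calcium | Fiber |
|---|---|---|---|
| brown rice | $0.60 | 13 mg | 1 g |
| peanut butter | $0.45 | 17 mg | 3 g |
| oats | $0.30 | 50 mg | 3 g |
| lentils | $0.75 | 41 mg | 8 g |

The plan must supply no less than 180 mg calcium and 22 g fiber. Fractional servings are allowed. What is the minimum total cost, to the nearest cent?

The cheapest plan sits at a corner of the feasible region — with two constraints it uses at most two foods.
brown rice only: max(180/13, 22/1) = 22 servings → $13.20.
peanut butter only: max(180/17, 22/3) = 10.59 servings → $4.76.
oats only: max(180/50, 22/3) = 7.333 servings → $2.20.
lentils only: max(180/41, 22/8) = 4.39 servings → $3.29.
brown rice + peanut butter with both tight: 7.545 servings and 4.818 servings → $6.70.
brown rice + oats: the both-tight solution has a negative serving — not a feasible corner.
brown rice + lentils with both tight: 8.54 servings and 1.683 servings → $6.39.
peanut butter + oats with both tight: 5.657 servings and 1.677 servings → $3.05.
peanut butter + lentils: the both-tight solution has a negative serving — not a feasible corner.
oats + lentils with both tight: 1.942 servings and 2.022 servings → $2.10.
So the least-cost plan costs $2.10.

$2.10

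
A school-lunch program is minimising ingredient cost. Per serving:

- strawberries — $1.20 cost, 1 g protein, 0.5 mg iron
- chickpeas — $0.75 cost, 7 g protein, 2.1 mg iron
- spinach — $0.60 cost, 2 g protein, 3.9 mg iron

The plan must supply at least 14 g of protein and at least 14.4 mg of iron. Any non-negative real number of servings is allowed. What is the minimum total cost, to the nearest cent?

$2.69

Minimising a linear cost over {protein ≥ 14, iron ≥ 14.4, servings ≥ 0} — the optimum is at a vertex, using one or two foods.
strawberries only: max(14/1, 14.4/0.5) = 28.8 servings → $34.56.
chickpeas only: max(14/7, 14.4/2.1) = 6.857 servings → $5.14.
spinach only: max(14/2, 14.4/3.9) = 7 servings → $4.20.
strawberries + chickpeas with both targets exact would need a negative amount; discard.
strawberries + spinach with both tight: 8.897 servings and 2.552 servings → $12.21.
chickpeas + spinach with both tight: 1.117 servings and 3.091 servings → $2.69.
Cheapest feasible corner: $2.69.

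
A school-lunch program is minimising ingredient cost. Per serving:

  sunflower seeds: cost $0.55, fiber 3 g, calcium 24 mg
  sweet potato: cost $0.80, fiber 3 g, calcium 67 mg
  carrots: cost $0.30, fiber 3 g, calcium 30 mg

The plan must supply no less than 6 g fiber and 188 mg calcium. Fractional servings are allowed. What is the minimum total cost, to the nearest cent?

Check every corner: each single food scaled to meet both minima, and each pair solved so both constraints bind.
sunflower seeds only: max(6/3, 188/24) = 7.833 servings → $4.31.
sweet potato only: max(6/3, 188/67) = 2.806 servings → $2.24.
carrots only: max(6/3, 188/30) = 6.267 servings → $1.88.
sunflower seeds + sweet potato with both targets exact would need a negative amount; discard.
sunflower seeds + carrots: the both-tight solution has a negative serving — not a feasible corner.
sweet potato + carrots with both targets exact would need a negative amount; discard.
So the least-cost plan costs $1.88.

$1.88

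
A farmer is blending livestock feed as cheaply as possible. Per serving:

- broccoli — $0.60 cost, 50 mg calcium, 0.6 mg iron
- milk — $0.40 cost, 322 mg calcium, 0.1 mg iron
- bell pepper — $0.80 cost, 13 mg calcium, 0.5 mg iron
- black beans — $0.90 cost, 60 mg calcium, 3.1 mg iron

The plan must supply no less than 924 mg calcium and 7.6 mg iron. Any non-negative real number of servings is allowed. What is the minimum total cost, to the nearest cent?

$3.11

broccoli only: max(924/50, 7.6/0.6) = 18.48 servings → $11.09.
milk only: max(924/322, 7.6/0.1) = 76 servings → $30.40.
bell pepper only: max(924/13, 7.6/0.5) = 71.08 servings → $56.86.
black beans only: max(924/60, 7.6/3.1) = 15.4 servings → $13.86.
broccoli + milk with both tight: 12.51 servings and 0.9267 servings → $7.88.
broccoli + bell pepper: intersection lies outside the first quadrant.
broccoli + black beans: intersection lies outside the first quadrant.
milk + bell pepper with both tight: 2.274 servings and 14.75 servings → $12.71.
milk + black beans with both tight: 2.427 servings and 2.373 servings → $3.11.
bell pepper + black beans with both targets exact would need a negative amount; discard.
So the least-cost plan costs $3.11.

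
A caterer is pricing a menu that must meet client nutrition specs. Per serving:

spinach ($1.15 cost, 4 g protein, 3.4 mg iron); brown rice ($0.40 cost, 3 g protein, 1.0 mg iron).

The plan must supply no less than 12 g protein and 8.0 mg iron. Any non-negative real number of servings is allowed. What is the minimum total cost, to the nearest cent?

$2.79

Compare the cost at each extreme point of the feasible region.
spinach only: max(12/4, 8.0/3.4) = 3 servings → $3.45.
brown rice only: max(12/3, 8.0/1.0) = 8 servings → $3.20.
spinach + brown rice with both tight: 1.935 servings and 1.419 servings → $2.79.
The minimum over all feasible corners is $2.79.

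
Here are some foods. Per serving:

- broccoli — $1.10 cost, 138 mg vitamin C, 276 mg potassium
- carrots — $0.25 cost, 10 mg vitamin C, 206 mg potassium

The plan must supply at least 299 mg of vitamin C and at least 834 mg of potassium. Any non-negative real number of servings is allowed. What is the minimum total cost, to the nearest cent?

$2.60

At the optimum either one food covers both requirements or two foods hit both targets exactly; no other combination can be cheaper.
broccoli only: max(299/138, 834/276) = 3.022 servings → $3.32.
carrots only: max(299/10, 834/206) = 29.9 servings → $7.47.
broccoli + carrots with both tight: 2.075 servings and 1.269 servings → $2.60.
Cheapest feasible corner: $2.60.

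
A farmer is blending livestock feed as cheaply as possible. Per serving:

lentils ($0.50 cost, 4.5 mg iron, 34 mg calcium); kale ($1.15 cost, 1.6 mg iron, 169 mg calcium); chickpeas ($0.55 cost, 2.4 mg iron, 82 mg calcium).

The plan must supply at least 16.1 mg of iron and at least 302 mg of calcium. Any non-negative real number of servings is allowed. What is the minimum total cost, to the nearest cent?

$2.59

An LP optimum is at a vertex; with two nutrient constraints at most two foods are used. Check each candidate.
lentils only: max(16.1/4.5, 302/34) = 8.882 servings → $4.44.
kale only: max(16.1/1.6, 302/169) = 10.06 servings → $11.57.
chickpeas only: max(16.1/2.4, 302/82) = 6.708 servings → $3.69.
lentils + kale with both tight: 3.169 servings and 1.149 servings → $2.91.
lentils + chickpeas with both tight: 2.072 servings and 2.824 servings → $2.59.
kale + chickpeas with both targets exact would need a negative amount; discard.
So the least-cost plan costs $2.59.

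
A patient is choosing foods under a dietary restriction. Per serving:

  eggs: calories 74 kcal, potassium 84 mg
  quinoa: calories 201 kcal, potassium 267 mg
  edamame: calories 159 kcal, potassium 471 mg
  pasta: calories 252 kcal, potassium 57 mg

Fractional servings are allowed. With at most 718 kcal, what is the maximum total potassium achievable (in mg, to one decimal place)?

Potassium per kcal: edamame 2.962, quinoa 1.328, eggs 1.135, pasta 0.2262.
With no serving limits, spend the whole calories allowance on edamame: 718 kcal / 159 kcal × 471 mg = 2126.9 mg.

2126.9 mg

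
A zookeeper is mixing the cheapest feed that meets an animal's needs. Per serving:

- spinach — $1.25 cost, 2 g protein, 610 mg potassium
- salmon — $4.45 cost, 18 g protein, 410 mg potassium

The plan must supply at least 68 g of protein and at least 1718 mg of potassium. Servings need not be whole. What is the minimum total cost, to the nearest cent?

$17.04

For a min-cost LP with two ≥-constraints, a basic feasible solution has at most two positive variables.
spinach only: max(68/2, 1718/610) = 34 servings → $42.50.
salmon only: max(68/18, 1718/410) = 4.19 servings → $18.65.
spinach + salmon with both tight: 0.2996 servings and 3.744 servings → $17.04.
Cheapest feasible corner: $17.04.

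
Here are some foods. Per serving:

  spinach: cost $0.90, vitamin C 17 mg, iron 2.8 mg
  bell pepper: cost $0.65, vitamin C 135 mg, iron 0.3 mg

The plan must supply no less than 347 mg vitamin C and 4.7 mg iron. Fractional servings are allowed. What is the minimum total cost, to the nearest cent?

$2.83

Check every corner: each single food scaled to meet both minima, and each pair solved so both constraints bind.
spinach only: max(347/17, 4.7/2.8) = 20.41 servings → $18.37.
bell pepper only: max(347/135, 4.7/0.3) = 15.67 servings → $10.18.
spinach + bell pepper with both tight: 1.422 servings and 2.391 servings → $2.83.
So the least-cost plan costs $2.83.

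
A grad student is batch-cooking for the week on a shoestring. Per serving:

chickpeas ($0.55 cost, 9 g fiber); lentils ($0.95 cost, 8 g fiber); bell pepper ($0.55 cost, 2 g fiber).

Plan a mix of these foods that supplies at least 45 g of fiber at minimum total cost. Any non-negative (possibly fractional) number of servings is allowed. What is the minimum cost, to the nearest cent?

Cost per g of fiber: chickpeas $0.0611, lentils $0.1187, bell pepper $0.2750.
With no serving limits, use only chickpeas: 45 g / 9 g = 5 servings × $0.55 = $2.75.

$2.75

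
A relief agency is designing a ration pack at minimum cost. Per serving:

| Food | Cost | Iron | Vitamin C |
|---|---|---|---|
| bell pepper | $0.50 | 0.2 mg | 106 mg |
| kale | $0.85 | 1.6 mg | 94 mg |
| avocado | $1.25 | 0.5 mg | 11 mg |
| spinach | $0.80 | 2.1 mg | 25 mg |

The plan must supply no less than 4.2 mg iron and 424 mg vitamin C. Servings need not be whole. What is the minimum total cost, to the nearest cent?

The cheapest plan sits at a corner of the feasible region — with two constraints it uses at most two foods.
bell pepper only: max(4.2/0.2, 424/106) = 21 servings → $10.50.
kale only: max(4.2/1.6, 424/94) = 4.511 servings → $3.83.
avocado only: max(4.2/0.5, 424/11) = 38.55 servings → $48.18.
spinach only: max(4.2/2.1, 424/25) = 16.96 servings → $13.57.
bell pepper + kale with both tight: 1.881 servings and 2.39 servings → $2.97.
bell pepper + avocado with both tight: 3.264 servings and 7.094 servings → $10.50.
bell pepper + spinach with both tight: 3.609 servings and 1.656 servings → $3.13.
kale + avocado: the both-tight solution has a negative serving — not a feasible corner.
kale + spinach: intersection lies outside the first quadrant.
avocado + spinach: intersection lies outside the first quadrant.
Cheapest feasible corner: $2.97.

$2.97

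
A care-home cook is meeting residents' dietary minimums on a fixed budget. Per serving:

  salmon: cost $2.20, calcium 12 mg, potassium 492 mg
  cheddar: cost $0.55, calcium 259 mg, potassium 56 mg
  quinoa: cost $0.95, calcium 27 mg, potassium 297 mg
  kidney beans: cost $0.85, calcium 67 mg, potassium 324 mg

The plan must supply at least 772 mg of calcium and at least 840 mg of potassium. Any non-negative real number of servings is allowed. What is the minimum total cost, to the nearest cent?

$3.18

Compare the cost at each extreme point of the feasible region.
salmon only: max(772/12, 840/492) = 64.33 servings → $141.53.
cheddar only: max(772/259, 840/56) = 15 servings → $8.25.
quinoa only: max(772/27, 840/297) = 28.59 servings → $27.16.
kidney beans only: max(772/67, 840/324) = 11.52 servings → $9.79.
salmon + cheddar with both tight: 1.375 servings and 2.917 servings → $4.63.
salmon + quinoa: intersection lies outside the first quadrant.
salmon + kidney beans: intersection lies outside the first quadrant.
cheddar + quinoa with both tight: 2.74 servings and 2.312 servings → $3.70.
cheddar + kidney beans with both tight: 2.418 servings and 2.175 servings → $3.18.
quinoa + kidney beans: intersection lies outside the first quadrant.
So the least-cost plan costs $3.18.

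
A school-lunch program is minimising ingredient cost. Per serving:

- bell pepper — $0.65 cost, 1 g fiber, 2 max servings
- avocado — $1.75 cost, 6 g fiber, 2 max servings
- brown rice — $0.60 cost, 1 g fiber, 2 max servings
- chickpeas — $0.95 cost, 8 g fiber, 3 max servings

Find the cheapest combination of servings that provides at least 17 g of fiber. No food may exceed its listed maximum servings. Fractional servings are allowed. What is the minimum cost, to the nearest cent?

$2.02

Cost per g of fiber: chickpeas $0.1187, avocado $0.2917, brown rice $0.6000, bell pepper $0.6500.
Take 2.125 servings of chickpeas: +17.0 g fiber for $2.02 (total $2.02, still need 0.0 g).
Filling from the cheapest source first is optimal under one linear minimum: $2.02.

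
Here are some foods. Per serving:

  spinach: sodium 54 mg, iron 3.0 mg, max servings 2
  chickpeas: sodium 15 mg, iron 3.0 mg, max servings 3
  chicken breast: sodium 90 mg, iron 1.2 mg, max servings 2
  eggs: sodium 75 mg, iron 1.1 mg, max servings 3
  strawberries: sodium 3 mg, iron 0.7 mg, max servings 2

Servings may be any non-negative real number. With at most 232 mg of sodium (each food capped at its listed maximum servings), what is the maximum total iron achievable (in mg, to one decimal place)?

Iron per mg sodium: strawberries 0.2333, chickpeas 0.2, spinach 0.05556, eggs 0.01467, chicken breast 0.01333.
Take 2 servings of strawberries: uses 6 mg sodium, +1.4 mg iron (running total 1.4 mg).
Take 3 servings of chickpeas: uses 45 mg sodium, +9.0 mg iron (running total 10.4 mg).
Take 2 servings of spinach: uses 108 mg sodium, +6.0 mg iron (running total 16.4 mg).
Take 0.9733 servings of eggs: uses 73 mg sodium, +1.1 mg iron (running total 17.5 mg).
Greedy by best ratio exhausts the sodium allowance optimally: 17.5 mg.

17.5 mg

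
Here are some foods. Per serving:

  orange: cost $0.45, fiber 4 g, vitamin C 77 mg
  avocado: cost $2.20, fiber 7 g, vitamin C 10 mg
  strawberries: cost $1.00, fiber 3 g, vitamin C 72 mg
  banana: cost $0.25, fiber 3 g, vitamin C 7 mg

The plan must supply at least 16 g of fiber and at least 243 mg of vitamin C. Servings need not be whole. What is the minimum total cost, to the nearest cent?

$1.69

Check every corner: each single food scaled to meet both minima, and each pair solved so both constraints bind.
orange only: max(16/4, 243/77) = 4 servings → $1.80.
avocado only: max(16/7, 243/10) = 24.3 servings → $53.46.
strawberries only: max(16/3, 243/72) = 5.333 servings → $5.33.
banana only: max(16/3, 243/7) = 34.71 servings → $8.68.
orange + avocado with both tight: 3.088 servings and 0.521 servings → $2.54.
orange + strawberries: the both-tight solution has a negative serving — not a feasible corner.
orange + banana with both tight: 3.039 servings and 1.281 servings → $1.69.
avocado + strawberries with both tight: 0.8924 servings and 3.251 servings → $5.21.
avocado + banana: the both-tight solution has a negative serving — not a feasible corner.
strawberries + banana with both tight: 3.164 servings and 2.169 servings → $3.71.
So the least-cost plan costs $1.69.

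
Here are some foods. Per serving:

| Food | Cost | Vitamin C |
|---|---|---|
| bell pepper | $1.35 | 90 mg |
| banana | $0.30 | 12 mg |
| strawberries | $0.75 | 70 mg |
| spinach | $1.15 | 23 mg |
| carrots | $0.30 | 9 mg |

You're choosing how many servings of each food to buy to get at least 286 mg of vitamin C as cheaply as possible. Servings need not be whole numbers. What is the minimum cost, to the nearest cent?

$3.06

Cost per mg of vitamin C: strawberries $0.0107, bell pepper $0.0150, banana $0.0250, carrots $0.0333, spinach $0.0500.
With no serving limits, use only strawberries: 286 mg / 70 mg = 4.086 servings × $0.75 = $3.06.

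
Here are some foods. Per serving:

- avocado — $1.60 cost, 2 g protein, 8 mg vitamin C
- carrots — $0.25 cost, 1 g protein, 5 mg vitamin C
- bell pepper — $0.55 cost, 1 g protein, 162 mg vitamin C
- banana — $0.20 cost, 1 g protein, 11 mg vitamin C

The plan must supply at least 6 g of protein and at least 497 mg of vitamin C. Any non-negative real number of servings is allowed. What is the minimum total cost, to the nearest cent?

A basic optimal solution has at most two foods positive. Try each food alone and each pair with both targets met exactly.
avocado only: max(6/2, 497/8) = 62.12 servings → $99.40.
carrots only: max(6/1, 497/5) = 99.4 servings → $24.85.
bell pepper only: max(6/1, 497/162) = 6 servings → $3.30.
banana only: max(6/1, 497/11) = 45.18 servings → $9.04.
avocado + carrots: intersection lies outside the first quadrant.
avocado + bell pepper with both tight: 1.503 servings and 2.994 servings → $4.05.
avocado + banana with both targets exact would need a negative amount; discard.
carrots + bell pepper with both tight: 3.025 servings and 2.975 servings → $2.39.
carrots + banana: intersection lies outside the first quadrant.
bell pepper + banana with both tight: 2.854 servings and 3.146 servings → $2.20.
Cheapest feasible corner: $2.20.

$2.20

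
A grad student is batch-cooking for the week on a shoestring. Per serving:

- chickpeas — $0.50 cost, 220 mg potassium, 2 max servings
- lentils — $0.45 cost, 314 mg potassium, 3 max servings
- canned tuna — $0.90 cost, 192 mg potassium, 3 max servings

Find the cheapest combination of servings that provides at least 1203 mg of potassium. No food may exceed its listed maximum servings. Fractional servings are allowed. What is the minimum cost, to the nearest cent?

Cost per mg of potassium: lentils $0.0014, chickpeas $0.0023, canned tuna $0.0047.
Take 3 servings of lentils: +942.0 mg potassium for $1.35 (total $1.35, still need 261.0 mg).
Take 1.186 servings of chickpeas: +261.0 mg potassium for $0.59 (total $1.94, still need 0.0 mg).
Filling from the cheapest source first is optimal under one linear minimum: $1.94.

$1.94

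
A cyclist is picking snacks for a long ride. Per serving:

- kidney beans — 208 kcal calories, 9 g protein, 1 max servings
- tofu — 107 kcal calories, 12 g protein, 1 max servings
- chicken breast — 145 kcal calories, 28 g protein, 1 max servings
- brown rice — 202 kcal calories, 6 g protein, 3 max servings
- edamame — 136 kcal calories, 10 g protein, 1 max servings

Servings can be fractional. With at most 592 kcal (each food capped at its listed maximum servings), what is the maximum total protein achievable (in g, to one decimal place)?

58.8 g

Protein per kcal: chicken breast 0.1931, tofu 0.1121, edamame 0.07353, kidney beans 0.04327, brown rice 0.0297.
Take 1 serving of chicken breast: uses 145 kcal, +28.0 g protein (running total 28.0 g).
Take 1 serving of tofu: uses 107 kcal, +12.0 g protein (running total 40.0 g).
Take 1 serving of edamame: uses 136 kcal, +10.0 g protein (running total 50.0 g).
Take 0.9808 servings of kidney beans: uses 204 kcal, +8.8 g protein (running total 58.8 g).
Greedy by best ratio exhausts the calories allowance optimally: 58.8 g.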